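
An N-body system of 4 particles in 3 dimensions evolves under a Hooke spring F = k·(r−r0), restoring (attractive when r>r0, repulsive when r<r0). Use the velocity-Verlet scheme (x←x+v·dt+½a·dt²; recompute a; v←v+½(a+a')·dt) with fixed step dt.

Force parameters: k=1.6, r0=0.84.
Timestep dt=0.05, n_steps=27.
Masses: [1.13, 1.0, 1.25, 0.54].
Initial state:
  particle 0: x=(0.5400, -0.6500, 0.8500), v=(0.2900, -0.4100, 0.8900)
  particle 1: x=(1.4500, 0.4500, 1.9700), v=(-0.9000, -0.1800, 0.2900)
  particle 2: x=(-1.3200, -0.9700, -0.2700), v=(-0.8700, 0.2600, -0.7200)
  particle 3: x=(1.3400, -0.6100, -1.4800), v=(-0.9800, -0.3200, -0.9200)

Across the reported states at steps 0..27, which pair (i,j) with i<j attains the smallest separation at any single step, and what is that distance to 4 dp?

pair (1,3), distance 0.4282

step 0: x0=(0.5400, -0.6500, 0.8500) x1=(1.4500, 0.4500, 1.9700) x2=(-1.3200, -0.9700, -0.2700) x3=(1.3400, -0.6100, -1.4800)
step 1: x0=(0.5543, -0.6698, 0.8916) x1=(1.3995, 0.4360, 1.9745) x2=(-1.3552, -0.9545, -0.3035) x3=(1.2823, -0.6240, -1.5073)
step 2: x0=(0.5676, -0.6880, 0.9269) x1=(1.3383, 0.4120, 1.9589) x2=(-1.3736, -0.9342, -0.3316) x3=(1.2078, -0.6340, -1.4966)
step 3: x0=(0.5793, -0.7047, 0.9555) x1=(1.2667, 0.3785, 1.9235) x2=(-1.3754, -0.9094, -0.3541) x3=(1.1174, -0.6399, -1.4482)
step 4: x0=(0.5891, -0.7199, 0.9772) x1=(1.1851, 0.3357, 1.8689) x2=(-1.3612, -0.8803, -0.3706) x3=(1.0124, -0.6417, -1.3635)
step 5: x0=(0.5963, -0.7336, 0.9918) x1=(1.0942, 0.2845, 1.7961) x2=(-1.3316, -0.8474, -0.3810) x3=(0.8945, -0.6396, -1.2446)
step 6: x0=(0.6004, -0.7460, 0.9994) x1=(0.9945, 0.2254, 1.7066) x2=(-1.2874, -0.8111, -0.3851) x3=(0.7656, -0.6339, -1.0945)
step 7: x0=(0.6011, -0.7571, 1.0003) x1=(0.8869, 0.1596, 1.6018) x2=(-1.2300, -0.7719, -0.3828) x3=(0.6278, -0.6250, -0.9171)
step 8: x0=(0.5979, -0.7671, 0.9948) x1=(0.7722, 0.0879, 1.4838) x2=(-1.1605, -0.7302, -0.3741) x3=(0.4834, -0.6133, -0.7166)
step 9: x0=(0.5908, -0.7763, 0.9834) x1=(0.6511, 0.0116, 1.3547) x2=(-1.0806, -0.6866, -0.3590) x3=(0.3347, -0.5993, -0.4980)
step 10: x0=(0.5797, -0.7849, 0.9669) x1=(0.5247, -0.0680, 1.2167) x2=(-0.9918, -0.6415, -0.3378) x3=(0.1839, -0.5835, -0.2663)
step 11: x0=(0.5648, -0.7932, 0.9460) x1=(0.3939, -0.1498, 1.0720) x2=(-0.8960, -0.5955, -0.3109) x3=(0.0328, -0.5666, -0.0261)
step 12: x0=(0.5467, -0.8015, 0.9215) x1=(0.2595, -0.2325, 0.9229) x2=(-0.7948, -0.5490, -0.2792) x3=(-0.1173, -0.5491, 0.2182)
step 13: x0=(0.5259, -0.8098, 0.8944) x1=(0.1226, -0.3152, 0.7715) x2=(-0.6896, -0.5025, -0.2435) x3=(-0.2666, -0.5319, 0.4635)
step 14: x0=(0.5031, -0.8179, 0.8652) x1=(-0.0150, -0.3970, 0.6191) x2=(-0.5816, -0.4563, -0.2048) x3=(-0.4168, -0.5159, 0.7079)
step 15: x0=(0.4784, -0.8256, 0.8344) x1=(-0.1519, -0.4782, 0.4657) x2=(-0.4716, -0.4106, -0.1639) x3=(-0.5689, -0.5009, 0.9525)
step 16: x0=(0.4515, -0.8324, 0.8022) x1=(-0.2880, -0.5593, 0.3120) x2=(-0.3606, -0.3654, -0.1211) x3=(-0.7200, -0.4864, 1.1959)
step 17: x0=(0.4218, -0.8381, 0.7691) x1=(-0.4240, -0.6410, 0.1604) x2=(-0.2493, -0.3205, -0.0766) x3=(-0.8666, -0.4725, 1.4336)
step 18: x0=(0.3889, -0.8425, 0.7358) x1=(-0.5606, -0.7238, 0.0121) x2=(-0.1378, -0.2754, -0.0297) x3=(-1.0055, -0.4597, 1.6600)
step 19: x0=(0.3519, -0.8457, 0.7027) x1=(-0.6975, -0.8069, -0.1319) x2=(-0.0269, -0.2305, 0.0207) x3=(-1.1339, -0.4486, 1.8697)
step 20: x0=(0.3105, -0.8477, 0.6705) x1=(-0.8337, -0.8891, -0.2698) x2=(0.0818, -0.1864, 0.0751) x3=(-1.2491, -0.4398, 2.0573)
step 21: x0=(0.2638, -0.8487, 0.6396) x1=(-0.9680, -0.9691, -0.3996) x2=(0.1869, -0.1438, 0.1335) x3=(-1.3489, -0.4338, 2.2179)
step 22: x0=(0.2114, -0.8489, 0.6104) x1=(-1.0988, -1.0460, -0.5192) x2=(0.2870, -0.1030, 0.1956) x3=(-1.4314, -0.4309, 2.3472)
step 23: x0=(0.1528, -0.8484, 0.5832) x1=(-1.2250, -1.1186, -0.6268) x2=(0.3810, -0.0646, 0.2614) x3=(-1.4954, -0.4317, 2.4419)
step 24: x0=(0.0878, -0.8473, 0.5580) x1=(-1.3450, -1.1862, -0.7206) x2=(0.4675, -0.0292, 0.3304) x3=(-1.5399, -0.4363, 2.4992)
step 25: x0=(0.0160, -0.8456, 0.5347) x1=(-1.4576, -1.2477, -0.7991) x2=(0.5455, 0.0026, 0.4023) x3=(-1.5645, -0.4449, 2.5175)
step 26: x0=(-0.0622, -0.8434, 0.5133) x1=(-1.5616, -1.3024, -0.8612) x2=(0.6140, 0.0302, 0.4766) x3=(-1.5694, -0.4577, 2.4961)
step 27: x0=(-0.1466, -0.8404, 0.4936) x1=(-1.6559, -1.3497, -0.9061) x2=(0.6720, 0.0529, 0.5525) x3=(-1.5551, -0.4744, 2.4353)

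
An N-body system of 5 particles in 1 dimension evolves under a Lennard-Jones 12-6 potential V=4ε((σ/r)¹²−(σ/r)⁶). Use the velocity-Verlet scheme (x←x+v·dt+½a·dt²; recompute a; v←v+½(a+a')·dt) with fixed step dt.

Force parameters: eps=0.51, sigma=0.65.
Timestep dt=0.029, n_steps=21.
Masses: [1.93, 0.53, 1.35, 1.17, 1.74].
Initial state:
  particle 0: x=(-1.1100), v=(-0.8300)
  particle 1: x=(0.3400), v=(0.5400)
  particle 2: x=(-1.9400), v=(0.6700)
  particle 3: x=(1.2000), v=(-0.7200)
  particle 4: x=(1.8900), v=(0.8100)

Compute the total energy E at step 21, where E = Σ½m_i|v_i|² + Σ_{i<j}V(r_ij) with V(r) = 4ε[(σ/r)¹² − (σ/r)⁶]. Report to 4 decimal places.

0.8167

step 0: x0=(-1.1100) x1=(0.3400) x2=(-1.9400) x3=(1.2000) x4=(1.8900)
step 1: x0=(-1.1345) x1=(0.3570) x2=(-1.9200) x3=(1.1767) x4=(1.9147)
step 2: x0=(-1.1597) x1=(0.3769) x2=(-1.8989) x3=(1.1525) x4=(1.9391)
step 3: x0=(-1.1851) x1=(0.3994) x2=(-1.8774) x3=(1.1284) x4=(1.9626)
step 4: x0=(-1.2086) x1=(0.4219) x2=(-1.8587) x3=(1.1056) x4=(1.9852)
step 5: x0=(-1.2239) x1=(0.4344) x2=(-1.8517) x3=(1.0884) x4=(2.0071)
step 6: x0=(-1.2238) x1=(0.4203) x2=(-1.8666) x3=(1.0841) x4=(2.0283)
step 7: x0=(-1.2137) x1=(0.3866) x2=(-1.8959) x3=(1.0895) x4=(2.0490)
step 8: x0=(-1.2006) x1=(0.3485) x2=(-1.9293) x3=(1.0976) x4=(2.0692)
step 9: x0=(-1.1875) x1=(0.3121) x2=(-1.9628) x3=(1.1057) x4=(2.0890)
step 10: x0=(-1.1750) x1=(0.2784) x2=(-1.9953) x3=(1.1130) x4=(2.1083)
step 11: x0=(-1.1634) x1=(0.2476) x2=(-2.0266) x3=(1.1196) x4=(2.1272)
step 12: x0=(-1.1525) x1=(0.2192) x2=(-2.0569) x3=(1.1256) x4=(2.1457)
step 13: x0=(-1.1420) x1=(0.1927) x2=(-2.0863) x3=(1.1311) x4=(2.1640)
step 14: x0=(-1.1321) x1=(0.1679) x2=(-2.1150) x3=(1.1363) x4=(2.1819)
step 15: x0=(-1.1224) x1=(0.1443) x2=(-2.1432) x3=(1.1413) x4=(2.1995)
step 16: x0=(-1.1129) x1=(0.1217) x2=(-2.1710) x3=(1.1460) x4=(2.2168)
step 17: x0=(-1.1036) x1=(0.0999) x2=(-2.1984) x3=(1.1507) x4=(2.2339)
step 18: x0=(-1.0944) x1=(0.0786) x2=(-2.2256) x3=(1.1552) x4=(2.2507)
step 19: x0=(-1.0852) x1=(0.0577) x2=(-2.2525) x3=(1.1598) x4=(2.2674)
step 20: x0=(-1.0760) x1=(0.0369) x2=(-2.2792) x3=(1.1643) x4=(2.2838)
step 21: x0=(-1.0668) x1=(0.0160) x2=(-2.3058) x3=(1.1688) x4=(2.3000)
step 0 velocities: v0=(-0.8300) v1=(0.5400) v2=(0.6700) v3=(-0.7200) v4=(0.8100)
step 0: KE=1.9191, PE=-1.1307, E=0.7884
step 21 velocities: v0=(0.3218) v1=(-0.7232) v2=(-0.9143) v3=(0.1565) v4=(0.5570)
step 21: KE=1.0871, PE=-0.2704, E=0.8167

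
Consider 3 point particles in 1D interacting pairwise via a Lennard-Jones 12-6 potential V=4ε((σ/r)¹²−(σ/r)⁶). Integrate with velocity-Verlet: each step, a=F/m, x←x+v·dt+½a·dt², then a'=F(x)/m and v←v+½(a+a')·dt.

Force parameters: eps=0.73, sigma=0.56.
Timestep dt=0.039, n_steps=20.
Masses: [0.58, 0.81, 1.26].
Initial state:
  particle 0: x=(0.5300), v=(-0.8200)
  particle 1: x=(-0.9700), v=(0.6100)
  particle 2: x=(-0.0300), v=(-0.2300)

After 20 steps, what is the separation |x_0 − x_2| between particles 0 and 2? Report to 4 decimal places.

0.9962

step 0: x0=(0.5300) x1=(-0.9700) x2=(-0.0300)
step 1: x0=(0.5390) x1=(-0.9455) x2=(-0.0583)
step 2: x0=(0.5666) x1=(-0.9188) x2=(-0.0966)
step 3: x0=(0.5872) x1=(-0.8889) x2=(-0.1337)
step 4: x0=(0.5999) x1=(-0.8541) x2=(-0.1703)
step 5: x0=(0.6063) x1=(-0.8135) x2=(-0.2077)
step 6: x0=(0.6078) x1=(-0.7812) x2=(-0.2376)
step 7: x0=(0.6054) x1=(-0.8494) x2=(-0.2010)
step 8: x0=(0.5980) x1=(-0.9140) x2=(-0.1645)
step 9: x0=(0.5839) x1=(-0.9735) x2=(-0.1282)
step 10: x0=(0.5618) x1=(-1.0302) x2=(-0.0899)
step 11: x0=(0.5341) x1=(-1.0855) x2=(-0.0500)
step 12: x0=(0.5402) x1=(-1.1400) x2=(-0.0262)
step 13: x0=(0.6122) x1=(-1.1940) x2=(-0.0330)
step 14: x0=(0.6798) x1=(-1.2477) x2=(-0.0380)
step 15: x0=(0.7394) x1=(-1.3011) x2=(-0.0395)
step 16: x0=(0.7932) x1=(-1.3542) x2=(-0.0385)
step 17: x0=(0.8427) x1=(-1.4072) x2=(-0.0356)
step 18: x0=(0.8892) x1=(-1.4601) x2=(-0.0314)
step 19: x0=(0.9335) x1=(-1.5130) x2=(-0.0262)
step 20: x0=(0.9760) x1=(-1.5657) x2=(-0.0203)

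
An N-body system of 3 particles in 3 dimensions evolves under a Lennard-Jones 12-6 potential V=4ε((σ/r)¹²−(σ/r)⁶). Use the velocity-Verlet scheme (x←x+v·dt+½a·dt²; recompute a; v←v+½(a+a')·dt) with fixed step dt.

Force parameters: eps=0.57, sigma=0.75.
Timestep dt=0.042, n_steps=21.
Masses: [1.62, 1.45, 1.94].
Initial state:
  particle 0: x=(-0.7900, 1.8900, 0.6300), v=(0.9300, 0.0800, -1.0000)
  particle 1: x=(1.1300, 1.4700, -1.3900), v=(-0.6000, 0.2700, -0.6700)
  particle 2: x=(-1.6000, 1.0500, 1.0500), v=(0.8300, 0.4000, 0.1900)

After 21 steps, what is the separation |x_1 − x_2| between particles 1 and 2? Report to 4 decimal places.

step 0: x0=(-0.7900, 1.8900, 0.6300) x1=(1.1300, 1.4700, -1.3900) x2=(-1.6000, 1.0500, 1.0500)
step 1: x0=(-0.7511, 1.8932, 0.5881) x1=(1.1048, 1.4813, -1.4181) x2=(-1.5650, 1.0669, 1.0579)
step 2: x0=(-0.7125, 1.8960, 0.5464) x1=(1.0796, 1.4927, -1.4463) x2=(-1.5297, 1.0842, 1.0657)
step 3: x0=(-0.6743, 1.8986, 0.5048) x1=(1.0544, 1.5040, -1.4744) x2=(-1.4942, 1.1017, 1.0732)
step 4: x0=(-0.6363, 1.9008, 0.4635) x1=(1.0292, 1.5154, -1.5025) x2=(-1.4584, 1.1194, 1.0807)
step 5: x0=(-0.5986, 1.9029, 0.4223) x1=(1.0040, 1.5267, -1.5307) x2=(-1.4224, 1.1373, 1.0879)
step 6: x0=(-0.5611, 1.9047, 0.3814) x1=(0.9788, 1.5380, -1.5588) x2=(-1.3863, 1.1554, 1.0950)
step 7: x0=(-0.5238, 1.9063, 0.3406) x1=(0.9535, 1.5494, -1.5869) x2=(-1.3499, 1.1736, 1.1020)
step 8: x0=(-0.4868, 1.9077, 0.3000) x1=(0.9283, 1.5607, -1.6150) x2=(-1.3134, 1.1920, 1.1087)
step 9: x0=(-0.4498, 1.9090, 0.2596) x1=(0.9031, 1.5721, -1.6431) x2=(-1.2767, 1.2106, 1.1154)
step 10: x0=(-0.4131, 1.9101, 0.2193) x1=(0.8779, 1.5834, -1.6713) x2=(-1.2399, 1.2292, 1.1219)
step 11: x0=(-0.3765, 1.9111, 0.1792) x1=(0.8526, 1.5948, -1.6994) x2=(-1.2029, 1.2480, 1.1283)
step 12: x0=(-0.3400, 1.9121, 0.1392) x1=(0.8274, 1.6061, -1.7274) x2=(-1.1659, 1.2668, 1.1345)
step 13: x0=(-0.3036, 1.9129, 0.0994) x1=(0.8022, 1.6175, -1.7555) x2=(-1.1288, 1.2857, 1.1407)
step 14: x0=(-0.2673, 1.9137, 0.0596) x1=(0.7769, 1.6288, -1.7836) x2=(-1.0916, 1.3047, 1.1467)
step 15: x0=(-0.2311, 1.9144, 0.0200) x1=(0.7517, 1.6402, -1.8117) x2=(-1.0543, 1.3237, 1.1527)
step 16: x0=(-0.1949, 1.9150, -0.0196) x1=(0.7264, 1.6515, -1.8397) x2=(-1.0170, 1.3428, 1.1585)
step 17: x0=(-0.1588, 1.9156, -0.0591) x1=(0.7011, 1.6629, -1.8677) x2=(-0.9796, 1.3619, 1.1643)
step 18: x0=(-0.1228, 1.9161, -0.0985) x1=(0.6758, 1.6742, -1.8957) x2=(-0.9421, 1.3810, 1.1701)
step 19: x0=(-0.0868, 1.9167, -0.1378) x1=(0.6505, 1.6856, -1.9237) x2=(-0.9046, 1.4001, 1.1757)
step 20: x0=(-0.0508, 1.9171, -0.1771) x1=(0.6252, 1.6970, -1.9517) x2=(-0.8671, 1.4193, 1.1813)
step 21: x0=(-0.0149, 1.9176, -0.2164) x1=(0.5999, 1.7083, -1.9796) x2=(-0.8296, 1.4385, 1.1868)

3.4846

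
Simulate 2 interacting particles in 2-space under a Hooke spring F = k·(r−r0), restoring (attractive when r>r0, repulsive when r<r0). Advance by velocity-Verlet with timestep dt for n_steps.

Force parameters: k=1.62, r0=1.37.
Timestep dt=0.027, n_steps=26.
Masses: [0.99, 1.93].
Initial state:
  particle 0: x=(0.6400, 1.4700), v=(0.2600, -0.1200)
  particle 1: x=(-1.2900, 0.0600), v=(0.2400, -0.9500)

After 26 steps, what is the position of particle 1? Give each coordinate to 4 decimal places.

(-0.9563, -0.4699)

step 0: x0=(0.6400, 1.4700) x1=(-1.2900, 0.0600)
step 1: x0=(0.6465, 1.4664) x1=(-1.2833, 0.0345)
step 2: x0=(0.6521, 1.4621) x1=(-1.2760, 0.0094)
step 3: x0=(0.6566, 1.4570) x1=(-1.2683, -0.0153)
step 4: x0=(0.6602, 1.4511) x1=(-1.2600, -0.0396)
step 5: x0=(0.6627, 1.4445) x1=(-1.2512, -0.0635)
step 6: x0=(0.6643, 1.4371) x1=(-1.2420, -0.0870)
step 7: x0=(0.6648, 1.4289) x1=(-1.2322, -0.1101)
step 8: x0=(0.6644, 1.4199) x1=(-1.2218, -0.1328)
step 9: x0=(0.6629, 1.4101) x1=(-1.2110, -0.1551)
step 10: x0=(0.6605, 1.3994) x1=(-1.1997, -0.1769)
step 11: x0=(0.6571, 1.3879) x1=(-1.1879, -0.1983)
step 12: x0=(0.6528, 1.3756) x1=(-1.1756, -0.2193)
step 13: x0=(0.6475, 1.3625) x1=(-1.1628, -0.2399)
step 14: x0=(0.6412, 1.3486) x1=(-1.1495, -0.2601)
step 15: x0=(0.6341, 1.3338) x1=(-1.1358, -0.2798)
step 16: x0=(0.6260, 1.3182) x1=(-1.1215, -0.2991)
step 17: x0=(0.6171, 1.3018) x1=(-1.1069, -0.3180)
step 18: x0=(0.6073, 1.2845) x1=(-1.0918, -0.3365)
step 19: x0=(0.5966, 1.2665) x1=(-1.0762, -0.3545)
step 20: x0=(0.5852, 1.2476) x1=(-1.0603, -0.3722)
step 21: x0=(0.5729, 1.2280) x1=(-1.0439, -0.3894)
step 22: x0=(0.5598, 1.2076) x1=(-1.0271, -0.4063)
step 23: x0=(0.5461, 1.1865) x1=(-1.0099, -0.4227)
step 24: x0=(0.5315, 1.1646) x1=(-0.9924, -0.4388)
step 25: x0=(0.5163, 1.1419) x1=(-0.9745, -0.4545)
step 26: x0=(0.5005, 1.1186) x1=(-0.9563, -0.4699)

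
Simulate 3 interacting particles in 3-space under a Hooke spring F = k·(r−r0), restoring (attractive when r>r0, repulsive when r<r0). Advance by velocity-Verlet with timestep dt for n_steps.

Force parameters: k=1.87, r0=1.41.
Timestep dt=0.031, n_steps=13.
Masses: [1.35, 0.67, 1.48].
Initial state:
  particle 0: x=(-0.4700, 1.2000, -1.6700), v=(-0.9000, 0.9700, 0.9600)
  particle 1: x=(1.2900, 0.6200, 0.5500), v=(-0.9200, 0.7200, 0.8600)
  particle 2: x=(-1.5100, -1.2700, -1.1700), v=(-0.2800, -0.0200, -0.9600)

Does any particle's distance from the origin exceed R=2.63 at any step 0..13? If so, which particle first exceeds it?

step 0: x0=(-0.4700, 1.2000, -1.6700) x1=(1.2900, 0.6200, 0.5500) x2=(-1.5100, -1.2700, -1.1700)
step 1: x0=(-0.4976, 1.2291, -1.6393) x1=(1.2579, 0.6411, 0.5737) x2=(-1.5173, -1.2692, -1.1993)
step 2: x0=(-0.5247, 1.2561, -1.6069) x1=(1.2187, 0.6598, 0.5913) x2=(-1.5219, -1.2654, -1.2274)
step 3: x0=(-0.5513, 1.2812, -1.5727) x1=(1.1725, 0.6761, 0.6029) x2=(-1.5238, -1.2587, -1.2544)
step 4: x0=(-0.5773, 1.3042, -1.5368) x1=(1.1195, 0.6899, 0.6084) x2=(-1.5231, -1.2490, -1.2801)
step 5: x0=(-0.6028, 1.3251, -1.4993) x1=(1.0597, 0.7013, 0.6079) x2=(-1.5198, -1.2364, -1.3046)
step 6: x0=(-0.6279, 1.3440, -1.4604) x1=(0.9934, 0.7102, 0.6014) x2=(-1.5140, -1.2207, -1.3277)
step 7: x0=(-0.6524, 1.3608, -1.4201) x1=(0.9209, 0.7168, 0.5891) x2=(-1.5058, -1.2021, -1.3495)
step 8: x0=(-0.6766, 1.3756, -1.3784) x1=(0.8424, 0.7210, 0.5711) x2=(-1.4953, -1.1806, -1.3699)
step 9: x0=(-0.7003, 1.3885, -1.3356) x1=(0.7583, 0.7229, 0.5475) x2=(-1.4826, -1.1563, -1.3888)
step 10: x0=(-0.7237, 1.3993, -1.2918) x1=(0.6689, 0.7225, 0.5187) x2=(-1.4678, -1.1291, -1.4063)
step 11: x0=(-0.7468, 1.4082, -1.2470) x1=(0.5747, 0.7200, 0.4849) x2=(-1.4511, -1.0991, -1.4223)
step 12: x0=(-0.7697, 1.4152, -1.2015) x1=(0.4759, 0.7153, 0.4464) x2=(-1.4326, -1.0665, -1.4370)
step 13: x0=(-0.7924, 1.4204, -1.1553) x1=(0.3731, 0.7087, 0.4034) x2=(-1.4124, -1.0313, -1.4502)

no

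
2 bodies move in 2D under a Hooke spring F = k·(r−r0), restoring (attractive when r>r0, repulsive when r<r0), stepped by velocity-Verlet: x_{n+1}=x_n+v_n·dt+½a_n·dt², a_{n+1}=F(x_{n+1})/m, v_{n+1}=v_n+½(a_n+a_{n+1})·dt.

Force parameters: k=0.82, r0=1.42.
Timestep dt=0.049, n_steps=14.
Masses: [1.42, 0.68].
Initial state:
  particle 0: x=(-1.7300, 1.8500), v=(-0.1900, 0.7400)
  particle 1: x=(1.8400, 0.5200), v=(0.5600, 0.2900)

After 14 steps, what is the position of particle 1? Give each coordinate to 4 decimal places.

(1.5840, 0.9641)

step 0: x0=(-1.7300, 1.8500) x1=(1.8400, 0.5200)
step 1: x0=(-1.7378, 1.8857) x1=(1.8642, 0.5354)
step 2: x0=(-1.7424, 1.9202) x1=(1.8818, 0.5533)
step 3: x0=(-1.7438, 1.9535) x1=(1.8928, 0.5737)
step 4: x0=(-1.7420, 1.9856) x1=(1.8971, 0.5966)
step 5: x0=(-1.7370, 2.0164) x1=(1.8947, 0.6221)
step 6: x0=(-1.7288, 2.0461) x1=(1.8856, 0.6501)
step 7: x0=(-1.7175, 2.0745) x1=(1.8699, 0.6808)
step 8: x0=(-1.7030, 2.1017) x1=(1.8476, 0.7139)
step 9: x0=(-1.6854, 2.1276) x1=(1.8189, 0.7496)
step 10: x0=(-1.6648, 2.1524) x1=(1.7838, 0.7877)
step 11: x0=(-1.6412, 2.1761) x1=(1.7426, 0.8283)
step 12: x0=(-1.6148, 2.1985) x1=(1.6955, 0.8713)
step 13: x0=(-1.5856, 2.2199) x1=(1.6425, 0.9166)
step 14: x0=(-1.5538, 2.2402) x1=(1.5840, 0.9641)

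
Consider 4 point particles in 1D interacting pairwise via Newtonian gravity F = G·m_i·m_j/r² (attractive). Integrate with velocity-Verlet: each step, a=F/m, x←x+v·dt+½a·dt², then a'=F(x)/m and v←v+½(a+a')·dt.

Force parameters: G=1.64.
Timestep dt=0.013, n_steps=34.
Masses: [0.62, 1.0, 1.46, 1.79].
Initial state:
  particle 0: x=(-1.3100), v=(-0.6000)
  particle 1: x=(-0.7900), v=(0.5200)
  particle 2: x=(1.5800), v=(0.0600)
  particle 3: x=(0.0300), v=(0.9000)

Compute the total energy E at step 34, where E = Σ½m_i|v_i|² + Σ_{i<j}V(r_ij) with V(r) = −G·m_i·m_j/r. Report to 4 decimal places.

step 0: x0=(-1.3100) x1=(-0.7900) x2=(1.5800) x3=(0.0300)
step 1: x0=(-1.3171) x1=(-0.7832) x2=(1.5806) x3=(0.0415)
step 2: x0=(-1.3230) x1=(-0.7761) x2=(1.5810) x3=(0.0527)
step 3: x0=(-1.3276) x1=(-0.7688) x2=(1.5811) x3=(0.0636)
step 4: x0=(-1.3310) x1=(-0.7613) x2=(1.5809) x3=(0.0742)
step 5: x0=(-1.3332) x1=(-0.7536) x2=(1.5804) x3=(0.0844)
step 6: x0=(-1.3344) x1=(-0.7455) x2=(1.5796) x3=(0.0944)
step 7: x0=(-1.3344) x1=(-0.7372) x2=(1.5785) x3=(0.1041)
step 8: x0=(-1.3334) x1=(-0.7286) x2=(1.5771) x3=(0.1134)
step 9: x0=(-1.3313) x1=(-0.7197) x2=(1.5754) x3=(0.1225)
step 10: x0=(-1.3282) x1=(-0.7105) x2=(1.5734) x3=(0.1314)
step 11: x0=(-1.3241) x1=(-0.7009) x2=(1.5711) x3=(0.1399)
step 12: x0=(-1.3191) x1=(-0.6910) x2=(1.5685) x3=(0.1482)
step 13: x0=(-1.3130) x1=(-0.6808) x2=(1.5656) x3=(0.1561)
step 14: x0=(-1.3059) x1=(-0.6702) x2=(1.5623) x3=(0.1639)
step 15: x0=(-1.2979) x1=(-0.6592) x2=(1.5587) x3=(0.1713)
step 16: x0=(-1.2890) x1=(-0.6479) x2=(1.5547) x3=(0.1785)
step 17: x0=(-1.2791) x1=(-0.6361) x2=(1.5505) x3=(0.1854)
step 18: x0=(-1.2682) x1=(-0.6240) x2=(1.5458) x3=(0.1920)
step 19: x0=(-1.2564) x1=(-0.6114) x2=(1.5409) x3=(0.1984)
step 20: x0=(-1.2436) x1=(-0.5984) x2=(1.5355) x3=(0.2045)
step 21: x0=(-1.2299) x1=(-0.5850) x2=(1.5298) x3=(0.2102)
step 22: x0=(-1.2152) x1=(-0.5711) x2=(1.5238) x3=(0.2157)
step 23: x0=(-1.1995) x1=(-0.5567) x2=(1.5173) x3=(0.2210)
step 24: x0=(-1.1829) x1=(-0.5418) x2=(1.5105) x3=(0.2259)
step 25: x0=(-1.1653) x1=(-0.5264) x2=(1.5033) x3=(0.2305)
step 26: x0=(-1.1467) x1=(-0.5105) x2=(1.4957) x3=(0.2347)
step 27: x0=(-1.1271) x1=(-0.4940) x2=(1.4877) x3=(0.2387)
step 28: x0=(-1.1065) x1=(-0.4769) x2=(1.4792) x3=(0.2423)
step 29: x0=(-1.0848) x1=(-0.4591) x2=(1.4704) x3=(0.2455)
step 30: x0=(-1.0621) x1=(-0.4407) x2=(1.4611) x3=(0.2483)
step 31: x0=(-1.0384) x1=(-0.4216) x2=(1.4514) x3=(0.2507)
step 32: x0=(-1.0135) x1=(-0.4017) x2=(1.4412) x3=(0.2527)
step 33: x0=(-0.9875) x1=(-0.3810) x2=(1.4306) x3=(0.2543)
step 34: x0=(-0.9604) x1=(-0.3594) x2=(1.4195) x3=(0.2553)
step 0 velocities: v0=(-0.6000) v1=(0.5200) v2=(0.0600) v3=(0.9000)
step 0: KE=0.9744, PE=-11.1828, E=-10.2084
step 34 velocities: v0=(2.1315) v1=(1.6978) v2=(-0.8732) v3=(0.0571)
step 34: KE=3.4090, PE=-13.6162, E=-10.2072

-10.2072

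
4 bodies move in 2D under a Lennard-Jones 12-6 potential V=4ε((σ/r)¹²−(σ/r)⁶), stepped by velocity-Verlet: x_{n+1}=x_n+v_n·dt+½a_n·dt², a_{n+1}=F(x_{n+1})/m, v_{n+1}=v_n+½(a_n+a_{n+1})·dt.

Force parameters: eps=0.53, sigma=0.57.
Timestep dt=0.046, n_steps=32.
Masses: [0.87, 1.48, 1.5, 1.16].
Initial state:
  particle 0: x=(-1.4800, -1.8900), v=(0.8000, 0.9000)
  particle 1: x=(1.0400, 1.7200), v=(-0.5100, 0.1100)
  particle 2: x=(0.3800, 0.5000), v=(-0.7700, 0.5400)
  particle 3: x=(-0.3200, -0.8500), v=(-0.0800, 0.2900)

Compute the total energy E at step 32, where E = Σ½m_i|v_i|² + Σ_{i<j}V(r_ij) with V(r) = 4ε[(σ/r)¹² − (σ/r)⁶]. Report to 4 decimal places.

1.8646

step 0: x0=(-1.4800, -1.8900) x1=(1.0400, 1.7200) x2=(0.3800, 0.5000) x3=(-0.3200, -0.8500)
step 1: x0=(-1.4432, -1.8486) x1=(1.0165, 1.7250) x2=(0.3446, 0.5249) x3=(-0.3237, -0.8367)
step 2: x0=(-1.4063, -1.8071) x1=(0.9930, 1.7300) x2=(0.3092, 0.5497) x3=(-0.3274, -0.8233)
step 3: x0=(-1.3694, -1.7656) x1=(0.9695, 1.7349) x2=(0.2738, 0.5746) x3=(-0.3311, -0.8099)
step 4: x0=(-1.3324, -1.7240) x1=(0.9459, 1.7398) x2=(0.2385, 0.5996) x3=(-0.3349, -0.7966)
step 5: x0=(-1.2953, -1.6824) x1=(0.9223, 1.7445) x2=(0.2031, 0.6246) x3=(-0.3387, -0.7833)
step 6: x0=(-1.2581, -1.6406) x1=(0.8986, 1.7493) x2=(0.1678, 0.6496) x3=(-0.3425, -0.7700)
step 7: x0=(-1.2208, -1.5987) x1=(0.8749, 1.7539) x2=(0.1326, 0.6746) x3=(-0.3465, -0.7567)
step 8: x0=(-1.1833, -1.5566) x1=(0.8511, 1.7585) x2=(0.0974, 0.6997) x3=(-0.3506, -0.7436)
step 9: x0=(-1.1455, -1.5143) x1=(0.8273, 1.7629) x2=(0.0622, 0.7248) x3=(-0.3549, -0.7306)
step 10: x0=(-1.1074, -1.4716) x1=(0.8034, 1.7673) x2=(0.0271, 0.7500) x3=(-0.3594, -0.7178)
step 11: x0=(-1.0688, -1.4285) x1=(0.7794, 1.7716) x2=(-0.0080, 0.7753) x3=(-0.3643, -0.7054)
step 12: x0=(-1.0295, -1.3846) x1=(0.7554, 1.7759) x2=(-0.0430, 0.8006) x3=(-0.3696, -0.6934)
step 13: x0=(-0.9894, -1.3399) x1=(0.7313, 1.7800) x2=(-0.0779, 0.8259) x3=(-0.3756, -0.6820)
step 14: x0=(-0.9479, -1.2937) x1=(0.7071, 1.7840) x2=(-0.1128, 0.8514) x3=(-0.3826, -0.6717)
step 15: x0=(-0.9044, -1.2453) x1=(0.6828, 1.7879) x2=(-0.1475, 0.8768) x3=(-0.3910, -0.6630)
step 16: x0=(-0.8582, -1.1938) x1=(0.6585, 1.7918) x2=(-0.1822, 0.9024) x3=(-0.4016, -0.6566)
step 17: x0=(-0.8084, -1.1381) x1=(0.6340, 1.7955) x2=(-0.2168, 0.9281) x3=(-0.4148, -0.6533)
step 18: x0=(-0.7615, -1.0859) x1=(0.6094, 1.7991) x2=(-0.2513, 0.9538) x3=(-0.4259, -0.6473)
step 19: x0=(-0.7729, -1.1100) x1=(0.5847, 1.8025) x2=(-0.2857, 0.9796) x3=(-0.3931, -0.5841)
step 20: x0=(-0.7834, -1.1327) x1=(0.5599, 1.8059) x2=(-0.3199, 1.0055) x3=(-0.3611, -0.5219)
step 21: x0=(-0.7910, -1.1512) x1=(0.5349, 1.8091) x2=(-0.3540, 1.0315) x3=(-0.3313, -0.4628)
step 22: x0=(-0.7968, -1.1672) x1=(0.5098, 1.8123) x2=(-0.3880, 1.0576) x3=(-0.3027, -0.4056)
step 23: x0=(-0.8016, -1.1816) x1=(0.4846, 1.8152) x2=(-0.4218, 1.0837) x3=(-0.2750, -0.3494)
step 24: x0=(-0.8059, -1.1950) x1=(0.4591, 1.8181) x2=(-0.4555, 1.1100) x3=(-0.2476, -0.2939)
step 25: x0=(-0.8098, -1.2079) x1=(0.4336, 1.8208) x2=(-0.4890, 1.1363) x3=(-0.2206, -0.2388)
step 26: x0=(-0.8135, -1.2205) x1=(0.4078, 1.8234) x2=(-0.5223, 1.1627) x3=(-0.1937, -0.1839)
step 27: x0=(-0.8170, -1.2327) x1=(0.3818, 1.8258) x2=(-0.5554, 1.1892) x3=(-0.1669, -0.1290)
step 28: x0=(-0.8204, -1.2449) x1=(0.3556, 1.8281) x2=(-0.5882, 1.2157) x3=(-0.1402, -0.0742)
step 29: x0=(-0.8238, -1.2569) x1=(0.3292, 1.8302) x2=(-0.6208, 1.2423) x3=(-0.1136, -0.0194)
step 30: x0=(-0.8272, -1.2688) x1=(0.3026, 1.8322) x2=(-0.6532, 1.2690) x3=(-0.0871, 0.0355)
step 31: x0=(-0.8305, -1.2807) x1=(0.2757, 1.8341) x2=(-0.6853, 1.2958) x3=(-0.0606, 0.0904)
step 32: x0=(-0.8337, -1.2925) x1=(0.2485, 1.8357) x2=(-0.7171, 1.3227) x3=(-0.0342, 0.1454)
step 0 velocities: v0=(0.8000, 0.9000) v1=(-0.5100, 0.1100) v2=(-0.7700, 0.5400) v3=(-0.0800, 0.2900)
step 0: KE=1.5480, PE=-0.0213, E=1.5267
step 32 velocities: v0=(-0.0712, -0.2571) v1=(-0.5937, 0.0345) v2=(-0.6876, 0.5848) v3=(0.5736, 1.1962)
step 32: KE=1.9245, PE=-0.0599, E=1.8646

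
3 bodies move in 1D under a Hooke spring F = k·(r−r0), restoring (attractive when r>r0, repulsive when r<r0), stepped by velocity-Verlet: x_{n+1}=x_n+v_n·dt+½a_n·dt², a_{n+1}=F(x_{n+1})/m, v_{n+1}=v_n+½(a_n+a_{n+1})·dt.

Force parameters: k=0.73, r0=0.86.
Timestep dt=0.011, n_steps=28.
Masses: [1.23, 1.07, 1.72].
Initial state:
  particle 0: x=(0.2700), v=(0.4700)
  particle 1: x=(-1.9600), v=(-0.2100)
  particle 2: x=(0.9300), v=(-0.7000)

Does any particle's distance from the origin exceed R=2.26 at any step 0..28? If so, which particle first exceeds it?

step 0: x0=(0.2700) x1=(-1.9600) x2=(0.9300)
step 1: x0=(0.2751) x1=(-1.9622) x2=(0.9223)
step 2: x0=(0.2801) x1=(-1.9641) x2=(0.9144)
step 3: x0=(0.2850) x1=(-1.9657) x2=(0.9065)
step 4: x0=(0.2898) x1=(-1.9670) x2=(0.8985)
step 5: x0=(0.2944) x1=(-1.9680) x2=(0.8903)
step 6: x0=(0.2989) x1=(-1.9688) x2=(0.8821)
step 7: x0=(0.3033) x1=(-1.9693) x2=(0.8739)
step 8: x0=(0.3076) x1=(-1.9695) x2=(0.8655)
step 9: x0=(0.3118) x1=(-1.9694) x2=(0.8570)
step 10: x0=(0.3158) x1=(-1.9691) x2=(0.8485)
step 11: x0=(0.3197) x1=(-1.9684) x2=(0.8398)
step 12: x0=(0.3235) x1=(-1.9675) x2=(0.8311)
step 13: x0=(0.3272) x1=(-1.9663) x2=(0.8223)
step 14: x0=(0.3307) x1=(-1.9649) x2=(0.8134)
step 15: x0=(0.3341) x1=(-1.9631) x2=(0.8045)
step 16: x0=(0.3374) x1=(-1.9611) x2=(0.7955)
step 17: x0=(0.3405) x1=(-1.9588) x2=(0.7863)
step 18: x0=(0.3435) x1=(-1.9562) x2=(0.7772)
step 19: x0=(0.3464) x1=(-1.9534) x2=(0.7679)
step 20: x0=(0.3491) x1=(-1.9503) x2=(0.7586)
step 21: x0=(0.3517) x1=(-1.9469) x2=(0.7492)
step 22: x0=(0.3542) x1=(-1.9432) x2=(0.7397)
step 23: x0=(0.3565) x1=(-1.9393) x2=(0.7301)
step 24: x0=(0.3587) x1=(-1.9351) x2=(0.7205)
step 25: x0=(0.3607) x1=(-1.9306) x2=(0.7109)
step 26: x0=(0.3626) x1=(-1.9259) x2=(0.7011)
step 27: x0=(0.3644) x1=(-1.9209) x2=(0.6913)
step 28: x0=(0.3660) x1=(-1.9156) x2=(0.6814)

no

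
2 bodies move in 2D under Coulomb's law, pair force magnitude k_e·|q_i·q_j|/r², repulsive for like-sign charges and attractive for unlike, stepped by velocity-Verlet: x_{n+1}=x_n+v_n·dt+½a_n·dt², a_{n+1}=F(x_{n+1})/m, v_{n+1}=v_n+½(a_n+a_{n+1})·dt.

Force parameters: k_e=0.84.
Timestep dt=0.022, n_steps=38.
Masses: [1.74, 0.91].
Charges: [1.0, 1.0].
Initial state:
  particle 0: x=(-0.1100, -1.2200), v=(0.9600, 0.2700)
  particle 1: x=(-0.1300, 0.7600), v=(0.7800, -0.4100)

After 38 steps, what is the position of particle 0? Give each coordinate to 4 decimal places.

step 0: x0=(-0.1100, -1.2200) x1=(-0.1300, 0.7600)
step 1: x0=(-0.0889, -1.2141) x1=(-0.1128, 0.7510)
step 2: x0=(-0.0678, -1.2082) x1=(-0.0957, 0.7422)
step 3: x0=(-0.0466, -1.2025) x1=(-0.0785, 0.7335)
step 4: x0=(-0.0255, -1.1967) x1=(-0.0614, 0.7248)
step 5: x0=(-0.0044, -1.1911) x1=(-0.0442, 0.7164)
step 6: x0=(0.0167, -1.1855) x1=(-0.0271, 0.7080)
step 7: x0=(0.0379, -1.1799) x1=(-0.0099, 0.6997)
step 8: x0=(0.0590, -1.1745) x1=(0.0072, 0.6916)
step 9: x0=(0.0801, -1.1691) x1=(0.0244, 0.6836)
step 10: x0=(0.1013, -1.1637) x1=(0.0415, 0.6758)
step 11: x0=(0.1224, -1.1585) x1=(0.0586, 0.6681)
step 12: x0=(0.1435, -1.1533) x1=(0.0758, 0.6605)
step 13: x0=(0.1647, -1.1482) x1=(0.0929, 0.6530)
step 14: x0=(0.1858, -1.1431) x1=(0.1100, 0.6457)
step 15: x0=(0.2070, -1.1381) x1=(0.1271, 0.6385)
step 16: x0=(0.2281, -1.1332) x1=(0.1442, 0.6315)
step 17: x0=(0.2493, -1.1284) x1=(0.1613, 0.6246)
step 18: x0=(0.2704, -1.1236) x1=(0.1784, 0.6178)
step 19: x0=(0.2916, -1.1190) x1=(0.1955, 0.6112)
step 20: x0=(0.3127, -1.1144) x1=(0.2126, 0.6048)
step 21: x0=(0.3339, -1.1098) x1=(0.2296, 0.5985)
step 22: x0=(0.3551, -1.1054) x1=(0.2467, 0.5923)
step 23: x0=(0.3763, -1.1010) x1=(0.2637, 0.5863)
step 24: x0=(0.3974, -1.0968) x1=(0.2808, 0.5805)
step 25: x0=(0.4186, -1.0926) x1=(0.2978, 0.5748)
step 26: x0=(0.4398, -1.0884) x1=(0.3148, 0.5692)
step 27: x0=(0.4610, -1.0844) x1=(0.3318, 0.5639)
step 28: x0=(0.4822, -1.0805) x1=(0.3488, 0.5587)
step 29: x0=(0.5035, -1.0766) x1=(0.3658, 0.5536)
step 30: x0=(0.5247, -1.0728) x1=(0.3827, 0.5488)
step 31: x0=(0.5459, -1.0692) x1=(0.3997, 0.5441)
step 32: x0=(0.5672, -1.0656) x1=(0.4166, 0.5395)
step 33: x0=(0.5884, -1.0621) x1=(0.4335, 0.5352)
step 34: x0=(0.6097, -1.0587) x1=(0.4504, 0.5310)
step 35: x0=(0.6309, -1.0553) x1=(0.4673, 0.5270)
step 36: x0=(0.6522, -1.0521) x1=(0.4842, 0.5231)
step 37: x0=(0.6735, -1.0490) x1=(0.5010, 0.5195)
step 38: x0=(0.6948, -1.0459) x1=(0.5178, 0.5160)

(0.6948, -1.0459)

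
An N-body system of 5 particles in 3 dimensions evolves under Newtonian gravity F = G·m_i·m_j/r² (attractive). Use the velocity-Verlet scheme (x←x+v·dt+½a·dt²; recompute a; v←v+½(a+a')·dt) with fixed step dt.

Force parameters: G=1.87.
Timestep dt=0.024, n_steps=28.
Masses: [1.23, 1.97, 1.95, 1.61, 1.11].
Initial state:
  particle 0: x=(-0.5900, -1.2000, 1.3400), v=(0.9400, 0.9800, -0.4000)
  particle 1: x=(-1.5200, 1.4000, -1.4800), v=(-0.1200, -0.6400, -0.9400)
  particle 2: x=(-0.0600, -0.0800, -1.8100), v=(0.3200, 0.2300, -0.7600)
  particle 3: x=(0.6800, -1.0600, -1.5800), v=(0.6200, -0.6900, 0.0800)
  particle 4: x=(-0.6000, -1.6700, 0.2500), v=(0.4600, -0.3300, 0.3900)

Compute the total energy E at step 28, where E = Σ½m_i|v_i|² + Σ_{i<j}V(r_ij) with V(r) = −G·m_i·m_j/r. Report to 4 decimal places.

step 0: x0=(-0.5900, -1.2000, 1.3400) x1=(-1.5200, 1.4000, -1.4800) x2=(-0.0600, -0.0800, -1.8100) x3=(0.6800, -1.0600, -1.5800) x4=(-0.6000, -1.6700, 0.2500)
step 1: x0=(-0.5674, -1.1766, 1.3298) x1=(-1.5226, 1.3843, -1.5025) x2=(-0.0522, -0.0748, -1.8280) x3=(0.6943, -1.0760, -1.5781) x4=(-0.5889, -1.6775, 0.2595)
step 2: x0=(-0.5448, -1.1533, 1.3184) x1=(-1.5248, 1.3681, -1.5251) x2=(-0.0441, -0.0703, -1.8454) x3=(0.7076, -1.0909, -1.5761) x4=(-0.5775, -1.6843, 0.2693)
step 3: x0=(-0.5221, -1.1304, 1.3058) x1=(-1.5265, 1.3513, -1.5476) x2=(-0.0359, -0.0663, -1.8624) x3=(0.7198, -1.1047, -1.5740) x4=(-0.5659, -1.6902, 0.2794)
step 4: x0=(-0.4994, -1.1077, 1.2920) x1=(-1.5276, 1.3339, -1.5700) x2=(-0.0274, -0.0630, -1.8788) x3=(0.7311, -1.1175, -1.5720) x4=(-0.5541, -1.6953, 0.2898)
step 5: x0=(-0.4767, -1.0852, 1.2770) x1=(-1.5283, 1.3160, -1.5924) x2=(-0.0188, -0.0602, -1.8947) x3=(0.7413, -1.1293, -1.5699) x4=(-0.5421, -1.6995, 0.3005)
step 6: x0=(-0.4539, -1.0632, 1.2608) x1=(-1.5284, 1.2974, -1.6148) x2=(-0.0101, -0.0580, -1.9100) x3=(0.7506, -1.1400, -1.5677) x4=(-0.5298, -1.7028, 0.3115)
step 7: x0=(-0.4312, -1.0415, 1.2433) x1=(-1.5281, 1.2784, -1.6372) x2=(-0.0013, -0.0563, -1.9248) x3=(0.7590, -1.1498, -1.5656) x4=(-0.5173, -1.7053, 0.3228)
step 8: x0=(-0.4085, -1.0202, 1.2247) x1=(-1.5272, 1.2587, -1.6595) x2=(0.0076, -0.0551, -1.9391) x3=(0.7665, -1.1586, -1.5634) x4=(-0.5045, -1.7067, 0.3344)
step 9: x0=(-0.3858, -0.9993, 1.2049) x1=(-1.5257, 1.2385, -1.6817) x2=(0.0165, -0.0544, -1.9528) x3=(0.7731, -1.1665, -1.5613) x4=(-0.4915, -1.7072, 0.3463)
step 10: x0=(-0.3632, -0.9789, 1.1839) x1=(-1.5237, 1.2177, -1.7039) x2=(0.0255, -0.0542, -1.9660) x3=(0.7787, -1.1734, -1.5591) x4=(-0.4782, -1.7067, 0.3584)
step 11: x0=(-0.3406, -0.9590, 1.1617) x1=(-1.5212, 1.1964, -1.7260) x2=(0.0346, -0.0545, -1.9786) x3=(0.7836, -1.1794, -1.5569) x4=(-0.4646, -1.7051, 0.3708)
step 12: x0=(-0.3180, -0.9397, 1.1382) x1=(-1.5181, 1.1745, -1.7481) x2=(0.0436, -0.0553, -1.9907) x3=(0.7875, -1.1844, -1.5548) x4=(-0.4507, -1.7025, 0.3834)
step 13: x0=(-0.2956, -0.9210, 1.1136) x1=(-1.5144, 1.1521, -1.7701) x2=(0.0527, -0.0565, -2.0022) x3=(0.7906, -1.1885, -1.5526) x4=(-0.4365, -1.6987, 0.3963)
step 14: x0=(-0.2732, -0.9030, 1.0878) x1=(-1.5102, 1.1291, -1.7921) x2=(0.0617, -0.0582, -2.0132) x3=(0.7929, -1.1917, -1.5505) x4=(-0.4221, -1.6938, 0.4095)
step 15: x0=(-0.2509, -0.8856, 1.0607) x1=(-1.5053, 1.1056, -1.8139) x2=(0.0707, -0.0603, -2.0236) x3=(0.7943, -1.1940, -1.5484) x4=(-0.4072, -1.6876, 0.4228)
step 16: x0=(-0.2288, -0.8690, 1.0325) x1=(-1.4999, 1.0815, -1.8357) x2=(0.0797, -0.0630, -2.0334) x3=(0.7949, -1.1953, -1.5463) x4=(-0.3921, -1.6802, 0.4364)
step 17: x0=(-0.2067, -0.8532, 1.0031) x1=(-1.4938, 1.0568, -1.8574) x2=(0.0886, -0.0661, -2.0426) x3=(0.7946, -1.1956, -1.5442) x4=(-0.3766, -1.6715, 0.4502)
step 18: x0=(-0.1849, -0.8383, 0.9725) x1=(-1.4871, 1.0317, -1.8790) x2=(0.0975, -0.0696, -2.0513) x3=(0.7936, -1.1951, -1.5422) x4=(-0.3607, -1.6614, 0.4642)
step 19: x0=(-0.1632, -0.8242, 0.9406) x1=(-1.4797, 1.0059, -1.9005) x2=(0.1063, -0.0736, -2.0593) x3=(0.7916, -1.1935, -1.5403) x4=(-0.3444, -1.6499, 0.4783)
step 20: x0=(-0.1417, -0.8112, 0.9077) x1=(-1.4718, 0.9796, -1.9219) x2=(0.1150, -0.0781, -2.0667) x3=(0.7889, -1.1911, -1.5384) x4=(-0.3278, -1.6368, 0.4925)
step 21: x0=(-0.1204, -0.7993, 0.8735) x1=(-1.4631, 0.9528, -1.9432) x2=(0.1236, -0.0830, -2.0735) x3=(0.7853, -1.1876, -1.5365) x4=(-0.3107, -1.6222, 0.5069)
step 22: x0=(-0.0994, -0.7886, 0.8382) x1=(-1.4538, 0.9254, -1.9644) x2=(0.1321, -0.0885, -2.0797) x3=(0.7809, -1.1831, -1.5348) x4=(-0.2931, -1.6059, 0.5213)
step 23: x0=(-0.0786, -0.7790, 0.8018) x1=(-1.4437, 0.8975, -1.9854) x2=(0.1406, -0.0944, -2.0852) x3=(0.7757, -1.1777, -1.5331) x4=(-0.2751, -1.5878, 0.5357)
step 24: x0=(-0.0582, -0.7709, 0.7643) x1=(-1.4330, 0.8690, -2.0063) x2=(0.1489, -0.1009, -2.0901) x3=(0.7696, -1.1712, -1.5315) x4=(-0.2566, -1.5678, 0.5501)
step 25: x0=(-0.0381, -0.7642, 0.7257) x1=(-1.4215, 0.8400, -2.0271) x2=(0.1570, -0.1078, -2.0943) x3=(0.7627, -1.1636, -1.5301) x4=(-0.2375, -1.5459, 0.5643)
step 26: x0=(-0.0184, -0.7591, 0.6861) x1=(-1.4093, 0.8104, -2.0477) x2=(0.1651, -0.1153, -2.0978) x3=(0.7549, -1.1550, -1.5287) x4=(-0.2178, -1.5218, 0.5784)
step 27: x0=(0.0009, -0.7558, 0.6456) x1=(-1.3964, 0.7803, -2.0681) x2=(0.1730, -0.1234, -2.1006) x3=(0.7462, -1.1453, -1.5275) x4=(-0.1975, -1.4955, 0.5921)
step 28: x0=(0.0197, -0.7543, 0.6042) x1=(-1.3826, 0.7496, -2.0883) x2=(0.1808, -0.1320, -2.1027) x3=(0.7366, -1.1344, -1.5265) x4=(-0.1765, -1.4668, 0.6054)
step 0 velocities: v0=(0.9400, 0.9800, -0.4000) v1=(-0.1200, -0.6400, -0.9400) v2=(0.3200, 0.2300, -0.7600) v3=(0.6200, -0.6900, 0.0800) v4=(0.4600, -0.3300, 0.3900)
step 0: KE=4.1952, PE=-19.7832, E=-15.5880
step 28 velocities: v0=(0.7724, 0.0204, -1.7379) v1=(0.5889, -1.2903, -0.8398) v2=(0.3212, -0.3713, -0.0697) v3=(-0.4176, 0.4773, 0.0387) v4=(0.8904, 1.2507, 0.5419)
step 28: KE=6.9367, PE=-22.5243, E=-15.5875

-15.5875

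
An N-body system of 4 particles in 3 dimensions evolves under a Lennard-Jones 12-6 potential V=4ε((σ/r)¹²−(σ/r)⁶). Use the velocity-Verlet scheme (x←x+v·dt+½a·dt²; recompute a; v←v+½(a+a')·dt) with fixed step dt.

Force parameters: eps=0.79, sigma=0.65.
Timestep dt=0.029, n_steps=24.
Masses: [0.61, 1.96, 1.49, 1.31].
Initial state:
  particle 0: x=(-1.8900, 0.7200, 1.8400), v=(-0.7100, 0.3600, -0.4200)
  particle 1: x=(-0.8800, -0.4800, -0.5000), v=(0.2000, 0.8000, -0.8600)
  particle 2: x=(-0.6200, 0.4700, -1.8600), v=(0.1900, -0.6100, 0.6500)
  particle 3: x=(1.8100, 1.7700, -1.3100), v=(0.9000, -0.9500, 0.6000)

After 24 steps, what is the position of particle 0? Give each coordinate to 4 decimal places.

step 0: x0=(-1.8900, 0.7200, 1.8400) x1=(-0.8800, -0.4800, -0.5000) x2=(-0.6200, 0.4700, -1.8600) x3=(1.8100, 1.7700, -1.3100)
step 1: x0=(-1.9106, 0.7304, 1.8278) x1=(-0.8742, -0.4568, -0.5249) x2=(-0.6145, 0.4523, -1.8411) x3=(1.8361, 1.7424, -1.2926)
step 2: x0=(-1.9312, 0.7409, 1.8156) x1=(-0.8684, -0.4336, -0.5499) x2=(-0.6090, 0.4346, -1.8223) x3=(1.8622, 1.7149, -1.2752)
step 3: x0=(-1.9518, 0.7513, 1.8035) x1=(-0.8626, -0.4103, -0.5749) x2=(-0.6035, 0.4169, -1.8034) x3=(1.8883, 1.6873, -1.2578)
step 4: x0=(-1.9724, 0.7618, 1.7913) x1=(-0.8568, -0.3871, -0.5999) x2=(-0.5980, 0.3991, -1.7844) x3=(1.9144, 1.6598, -1.2404)
step 5: x0=(-1.9929, 0.7722, 1.7791) x1=(-0.8509, -0.3638, -0.6250) x2=(-0.5925, 0.3813, -1.7654) x3=(1.9405, 1.6322, -1.2230)
step 6: x0=(-2.0135, 0.7826, 1.7669) x1=(-0.8451, -0.3405, -0.6501) x2=(-0.5870, 0.3635, -1.7463) x3=(1.9666, 1.6047, -1.2056)
step 7: x0=(-2.0341, 0.7931, 1.7547) x1=(-0.8393, -0.3172, -0.6752) x2=(-0.5816, 0.3456, -1.7272) x3=(1.9927, 1.5771, -1.1882)
step 8: x0=(-2.0547, 0.8035, 1.7425) x1=(-0.8334, -0.2937, -0.7005) x2=(-0.5762, 0.3276, -1.7079) x3=(2.0188, 1.5496, -1.1708)
step 9: x0=(-2.0753, 0.8139, 1.7303) x1=(-0.8275, -0.2703, -0.7259) x2=(-0.5708, 0.3096, -1.6885) x3=(2.0449, 1.5220, -1.1534)
step 10: x0=(-2.0959, 0.8244, 1.7181) x1=(-0.8215, -0.2467, -0.7514) x2=(-0.5655, 0.2914, -1.6688) x3=(2.0710, 1.4945, -1.1360)
step 11: x0=(-2.1165, 0.8348, 1.7059) x1=(-0.8155, -0.2229, -0.7772) x2=(-0.5603, 0.2730, -1.6488) x3=(2.0971, 1.4669, -1.1186)
step 12: x0=(-2.1370, 0.8452, 1.6938) x1=(-0.8094, -0.1990, -0.8034) x2=(-0.5552, 0.2543, -1.6283) x3=(2.1232, 1.4394, -1.1012)
step 13: x0=(-2.1576, 0.8557, 1.6816) x1=(-0.8031, -0.1747, -0.8301) x2=(-0.5503, 0.2353, -1.6072) x3=(2.1492, 1.4118, -1.0838)
step 14: x0=(-2.1782, 0.8661, 1.6694) x1=(-0.7966, -0.1501, -0.8575) x2=(-0.5457, 0.2157, -1.5851) x3=(2.1753, 1.3843, -1.0664)
step 15: x0=(-2.1988, 0.8765, 1.6572) x1=(-0.7897, -0.1250, -0.8859) x2=(-0.5416, 0.1955, -1.5617) x3=(2.2014, 1.3567, -1.0490)
step 16: x0=(-2.2194, 0.8870, 1.6450) x1=(-0.7825, -0.0994, -0.9153) x2=(-0.5380, 0.1747, -1.5370) x3=(2.2275, 1.3292, -1.0316)
step 17: x0=(-2.2400, 0.8974, 1.6328) x1=(-0.7754, -0.0740, -0.9444) x2=(-0.5342, 0.1541, -1.5127) x3=(2.2536, 1.3016, -1.0142)
step 18: x0=(-2.2605, 0.9078, 1.6206) x1=(-0.7719, -0.0520, -0.9650) x2=(-0.5257, 0.1379, -1.4995) x3=(2.2797, 1.2740, -0.9968)
step 19: x0=(-2.2811, 0.9183, 1.6084) x1=(-0.7804, -0.0392, -0.9595) x2=(-0.5014, 0.1339, -1.5206) x3=(2.3058, 1.2465, -0.9794)
step 20: x0=(-2.3017, 0.9287, 1.5962) x1=(-0.7942, -0.0297, -0.9433) x2=(-0.4700, 0.1343, -1.5559) x3=(2.3319, 1.2189, -0.9620)
step 21: x0=(-2.3223, 0.9391, 1.5840) x1=(-0.8085, -0.0205, -0.9262) x2=(-0.4380, 0.1350, -1.5923) x3=(2.3580, 1.1914, -0.9446)
step 22: x0=(-2.3429, 0.9496, 1.5718) x1=(-0.8223, -0.0110, -0.9101) x2=(-0.4068, 0.1354, -1.6274) x3=(2.3841, 1.1638, -0.9272)
step 23: x0=(-2.3634, 0.9600, 1.5596) x1=(-0.8355, -0.0013, -0.8950) x2=(-0.3763, 0.1355, -1.6613) x3=(2.4101, 1.1363, -0.9098)
step 24: x0=(-2.3840, 0.9704, 1.5474) x1=(-0.8482, 0.0085, -0.8807) x2=(-0.3464, 0.1354, -1.6941) x3=(2.4362, 1.1087, -0.8924)

(-2.3840, 0.9704, 1.5474)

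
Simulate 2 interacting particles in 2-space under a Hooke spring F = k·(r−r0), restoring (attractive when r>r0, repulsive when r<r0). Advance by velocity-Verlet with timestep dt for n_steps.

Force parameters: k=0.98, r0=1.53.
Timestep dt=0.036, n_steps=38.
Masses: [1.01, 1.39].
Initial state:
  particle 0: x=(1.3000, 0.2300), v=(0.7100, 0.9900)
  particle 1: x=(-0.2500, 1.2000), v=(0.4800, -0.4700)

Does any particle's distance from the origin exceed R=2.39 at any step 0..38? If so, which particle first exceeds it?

step 0: x0=(1.3000, 0.2300) x1=(-0.2500, 1.2000)
step 1: x0=(1.3254, 0.2657) x1=(-0.2326, 1.1830)
step 2: x0=(1.3505, 0.3017) x1=(-0.2150, 1.1659)
step 3: x0=(1.3753, 0.3377) x1=(-0.1972, 1.1487)
step 4: x0=(1.3999, 0.3739) x1=(-0.1792, 1.1313)
step 5: x0=(1.4242, 0.4103) x1=(-0.1610, 1.1139)
step 6: x0=(1.4482, 0.4467) x1=(-0.1426, 1.0964)
step 7: x0=(1.4721, 0.4832) x1=(-0.1241, 1.0788)
step 8: x0=(1.4957, 0.5198) x1=(-0.1054, 1.0612)
step 9: x0=(1.5192, 0.5565) x1=(-0.0866, 1.0435)
step 10: x0=(1.5424, 0.5932) x1=(-0.0676, 1.0258)
step 11: x0=(1.5655, 0.6300) x1=(-0.0486, 1.0081)
step 12: x0=(1.5885, 0.6668) x1=(-0.0294, 0.9903)
step 13: x0=(1.6113, 0.7036) x1=(-0.0101, 0.9726)
step 14: x0=(1.6339, 0.7405) x1=(0.0093, 0.9547)
step 15: x0=(1.6565, 0.7774) x1=(0.0288, 0.9369)
step 16: x0=(1.6788, 0.8142) x1=(0.0484, 0.9191)
step 17: x0=(1.7011, 0.8511) x1=(0.0680, 0.9013)
step 18: x0=(1.7232, 0.8880) x1=(0.0878, 0.8834)
step 19: x0=(1.7452, 0.9249) x1=(0.1077, 0.8656)
step 20: x0=(1.7671, 0.9618) x1=(0.1277, 0.8478)
step 21: x0=(1.7888, 0.9987) x1=(0.1477, 0.8300)
step 22: x0=(1.8104, 1.0356) x1=(0.1679, 0.8121)
step 23: x0=(1.8318, 1.0724) x1=(0.1882, 0.7943)
step 24: x0=(1.8530, 1.1092) x1=(0.2086, 0.7766)
step 25: x0=(1.8741, 1.1460) x1=(0.2292, 0.7588)
step 26: x0=(1.8949, 1.1828) x1=(0.2499, 0.7411)
step 27: x0=(1.9156, 1.2194) x1=(0.2707, 0.7234)
step 28: x0=(1.9360, 1.2560) x1=(0.2917, 0.7058)
step 29: x0=(1.9562, 1.2926) x1=(0.3129, 0.6882)
step 30: x0=(1.9761, 1.3290) x1=(0.3343, 0.6707)
step 31: x0=(1.9958, 1.3653) x1=(0.3559, 0.6533)
step 32: x0=(2.0151, 1.4015) x1=(0.3777, 0.6360)
step 33: x0=(2.0341, 1.4376) x1=(0.3997, 0.6188)
step 34: x0=(2.0528, 1.4734) x1=(0.4220, 0.6017)
step 35: x0=(2.0712, 1.5091) x1=(0.4445, 0.5848)
step 36: x0=(2.0891, 1.5446) x1=(0.4673, 0.5680)
step 37: x0=(2.1067, 1.5798) x1=(0.4904, 0.5513)
step 38: x0=(2.1239, 1.6148) x1=(0.5137, 0.5349)

yes, particle 0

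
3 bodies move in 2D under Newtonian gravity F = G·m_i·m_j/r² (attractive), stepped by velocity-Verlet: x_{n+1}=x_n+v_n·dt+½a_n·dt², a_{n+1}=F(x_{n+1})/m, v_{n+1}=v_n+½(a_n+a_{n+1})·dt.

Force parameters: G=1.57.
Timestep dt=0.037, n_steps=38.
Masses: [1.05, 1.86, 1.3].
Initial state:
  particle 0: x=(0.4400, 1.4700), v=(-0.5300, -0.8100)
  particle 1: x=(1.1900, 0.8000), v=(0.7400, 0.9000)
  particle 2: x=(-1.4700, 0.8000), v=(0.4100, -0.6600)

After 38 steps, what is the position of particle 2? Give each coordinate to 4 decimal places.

(0.0555, 0.1752)

step 0: x0=(0.4400, 1.4700) x1=(1.1900, 0.8000) x2=(-1.4700, 0.8000)
step 1: x0=(0.4215, 1.4386) x1=(1.2164, 0.8340) x2=(-1.4543, 0.7757)
step 2: x0=(0.4056, 1.4045) x1=(1.2405, 0.8694) x2=(-1.4375, 0.7515)
step 3: x0=(0.3924, 1.3680) x1=(1.2623, 0.9061) x2=(-1.4196, 0.7276)
step 4: x0=(0.3821, 1.3294) x1=(1.2817, 0.9438) x2=(-1.4005, 0.7040)
step 5: x0=(0.3750, 1.2888) x1=(1.2986, 0.9824) x2=(-1.3803, 0.6806)
step 6: x0=(0.3710, 1.2466) x1=(1.3128, 1.0216) x2=(-1.3589, 0.6574)
step 7: x0=(0.3704, 1.2031) x1=(1.3243, 1.0614) x2=(-1.3364, 0.6346)
step 8: x0=(0.3733, 1.1588) x1=(1.3330, 1.1015) x2=(-1.3127, 0.6121)
step 9: x0=(0.3796, 1.1139) x1=(1.3389, 1.1417) x2=(-1.2877, 0.5899)
step 10: x0=(0.3894, 1.0689) x1=(1.3419, 1.1817) x2=(-1.2615, 0.5680)
step 11: x0=(0.4026, 1.0241) x1=(1.3422, 1.2214) x2=(-1.2340, 0.5465)
step 12: x0=(0.4192, 0.9799) x1=(1.3396, 1.2604) x2=(-1.2052, 0.5253)
step 13: x0=(0.4389, 0.9368) x1=(1.3344, 1.2986) x2=(-1.1751, 0.5045)
step 14: x0=(0.4616, 0.8949) x1=(1.3265, 1.3358) x2=(-1.1436, 0.4841)
step 15: x0=(0.4871, 0.8548) x1=(1.3161, 1.3718) x2=(-1.1109, 0.4641)
step 16: x0=(0.5152, 0.8166) x1=(1.3033, 1.4064) x2=(-1.0767, 0.4445)
step 17: x0=(0.5455, 0.7807) x1=(1.2882, 1.4394) x2=(-1.0412, 0.4253)
step 18: x0=(0.5779, 0.7472) x1=(1.2711, 1.4707) x2=(-1.0043, 0.4065)
step 19: x0=(0.6120, 0.7163) x1=(1.2519, 1.5002) x2=(-0.9659, 0.3882)
step 20: x0=(0.6475, 0.6883) x1=(1.2310, 1.5278) x2=(-0.9261, 0.3704)
step 21: x0=(0.6841, 0.6632) x1=(1.2085, 1.5534) x2=(-0.8849, 0.3530)
step 22: x0=(0.7215, 0.6411) x1=(1.1844, 1.5770) x2=(-0.8422, 0.3362)
step 23: x0=(0.7595, 0.6221) x1=(1.1590, 1.5984) x2=(-0.7981, 0.3199)
step 24: x0=(0.7977, 0.6062) x1=(1.1324, 1.6177) x2=(-0.7524, 0.3042)
step 25: x0=(0.8360, 0.5934) x1=(1.1048, 1.6348) x2=(-0.7053, 0.2891)
step 26: x0=(0.8740, 0.5838) x1=(1.0762, 1.6497) x2=(-0.6566, 0.2746)
step 27: x0=(0.9115, 0.5773) x1=(1.0468, 1.6623) x2=(-0.6063, 0.2608)
step 28: x0=(0.9483, 0.5738) x1=(1.0167, 1.6727) x2=(-0.5545, 0.2478)
step 29: x0=(0.9842, 0.5734) x1=(0.9861, 1.6808) x2=(-0.5011, 0.2355)
step 30: x0=(1.0188, 0.5760) x1=(0.9550, 1.6866) x2=(-0.4461, 0.2242)
step 31: x0=(1.0521, 0.5815) x1=(0.9235, 1.6901) x2=(-0.3895, 0.2137)
step 32: x0=(1.0838, 0.5899) x1=(0.8918, 1.6912) x2=(-0.3311, 0.2043)
step 33: x0=(1.1137, 0.6011) x1=(0.8598, 1.6900) x2=(-0.2711, 0.1960)
step 34: x0=(1.1416, 0.6151) x1=(0.8279, 1.6864) x2=(-0.2094, 0.1889)
step 35: x0=(1.1673, 0.6317) x1=(0.7959, 1.6804) x2=(-0.1459, 0.1831)
step 36: x0=(1.1905, 0.6508) x1=(0.7641, 1.6719) x2=(-0.0806, 0.1788)
step 37: x0=(1.2110, 0.6725) x1=(0.7325, 1.6609) x2=(-0.0134, 0.1761)
step 38: x0=(1.2286, 0.6966) x1=(0.7013, 1.6473) x2=(0.0555, 0.1752)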